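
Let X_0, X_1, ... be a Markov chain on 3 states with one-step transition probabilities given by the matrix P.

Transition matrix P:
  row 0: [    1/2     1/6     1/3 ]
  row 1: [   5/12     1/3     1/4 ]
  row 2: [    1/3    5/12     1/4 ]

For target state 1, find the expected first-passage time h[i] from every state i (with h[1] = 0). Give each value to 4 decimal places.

h = [4.1053, 0.0000, 3.1579]

First-step conditioning: h[1] = 0; for i ≠ 1, h[i] = 1 + Σ_k P[i][k]·h[k].
  h[0] = 1 + 1/2·h[0] + 1/3·h[2]
  h[2] = 1 + 1/3·h[0] + 1/4·h[2]
Solving the 2×2 linear system over states ≠ 1 gives exactly h = [78/19, 0, 60/19] (h[1] = 0 is the target).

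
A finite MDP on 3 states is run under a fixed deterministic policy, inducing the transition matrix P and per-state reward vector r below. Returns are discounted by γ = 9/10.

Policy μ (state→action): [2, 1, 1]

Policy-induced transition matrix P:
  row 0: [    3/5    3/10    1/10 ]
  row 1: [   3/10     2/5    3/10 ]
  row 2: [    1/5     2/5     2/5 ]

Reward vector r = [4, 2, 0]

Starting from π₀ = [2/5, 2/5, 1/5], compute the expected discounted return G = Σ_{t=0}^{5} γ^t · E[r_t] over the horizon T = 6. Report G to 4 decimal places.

t=0: π = [0.4000, 0.4000, 0.2000], E[r] = 2.4000, γ^t·E[r] = 2.400000, running G = 2.400000
t=1: π = [0.4000, 0.3600, 0.2400], E[r] = 2.3200, γ^t·E[r] = 2.088000, running G = 4.488000
t=2: π = [0.3960, 0.3600, 0.2440], E[r] = 2.3040, γ^t·E[r] = 1.866240, running G = 6.354240
t=3: π = [0.3944, 0.3604, 0.2452], E[r] = 2.2984, γ^t·E[r] = 1.675534, running G = 8.029774
t=4: π = [0.3938, 0.3606, 0.2456], E[r] = 2.2963, γ^t·E[r] = 1.506616, running G = 9.536389
t=5: π = [0.3936, 0.3606, 0.2458], E[r] = 2.2955, γ^t·E[r] = 1.355496, running G = 10.891885

G = 10.8919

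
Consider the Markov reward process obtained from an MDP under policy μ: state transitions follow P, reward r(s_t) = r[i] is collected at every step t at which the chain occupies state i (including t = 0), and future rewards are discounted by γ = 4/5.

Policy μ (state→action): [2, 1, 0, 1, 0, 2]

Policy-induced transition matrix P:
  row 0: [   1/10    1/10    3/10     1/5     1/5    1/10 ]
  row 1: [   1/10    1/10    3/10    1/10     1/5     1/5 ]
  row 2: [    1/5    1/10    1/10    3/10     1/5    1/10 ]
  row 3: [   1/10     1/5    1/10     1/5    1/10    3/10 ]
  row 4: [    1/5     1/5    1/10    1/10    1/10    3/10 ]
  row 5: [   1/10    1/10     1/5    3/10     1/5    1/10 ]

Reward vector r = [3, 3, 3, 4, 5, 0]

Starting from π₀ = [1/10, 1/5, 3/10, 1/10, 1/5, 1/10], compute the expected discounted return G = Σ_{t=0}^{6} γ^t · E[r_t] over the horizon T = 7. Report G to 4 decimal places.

t=0: π = [0.1000, 0.2000, 0.3000, 0.1000, 0.2000, 0.1000], E[r] = 3.2000, γ^t·E[r] = 3.200000, running G = 3.200000
t=1: π = [0.1500, 0.1300, 0.1700, 0.2000, 0.1700, 0.1800], E[r] = 3.0000, γ^t·E[r] = 2.400000, running G = 5.600000
t=2: π = [0.1340, 0.1370, 0.1740, 0.2050, 0.1630, 0.1870], E[r] = 2.9700, γ^t·E[r] = 1.900800, running G = 7.500800
t=3: π = [0.1337, 0.1368, 0.1729, 0.2061, 0.1632, 0.1873], E[r] = 2.9706, γ^t·E[r] = 1.520947, running G = 9.021747
t=4: π = [0.1336, 0.1369, 0.1728, 0.2060, 0.1631, 0.1875], E[r] = 2.9695, γ^t·E[r] = 1.216324, running G = 10.238071
t=5: π = [0.1336, 0.1369, 0.1729, 0.2060, 0.1631, 0.1875], E[r] = 2.9697, γ^t·E[r] = 0.973107, running G = 11.211177
t=6: π = [0.1336, 0.1369, 0.1729, 0.2060, 0.1631, 0.1875], E[r] = 2.9697, γ^t·E[r] = 0.778479, running G = 11.989657

G = 11.9897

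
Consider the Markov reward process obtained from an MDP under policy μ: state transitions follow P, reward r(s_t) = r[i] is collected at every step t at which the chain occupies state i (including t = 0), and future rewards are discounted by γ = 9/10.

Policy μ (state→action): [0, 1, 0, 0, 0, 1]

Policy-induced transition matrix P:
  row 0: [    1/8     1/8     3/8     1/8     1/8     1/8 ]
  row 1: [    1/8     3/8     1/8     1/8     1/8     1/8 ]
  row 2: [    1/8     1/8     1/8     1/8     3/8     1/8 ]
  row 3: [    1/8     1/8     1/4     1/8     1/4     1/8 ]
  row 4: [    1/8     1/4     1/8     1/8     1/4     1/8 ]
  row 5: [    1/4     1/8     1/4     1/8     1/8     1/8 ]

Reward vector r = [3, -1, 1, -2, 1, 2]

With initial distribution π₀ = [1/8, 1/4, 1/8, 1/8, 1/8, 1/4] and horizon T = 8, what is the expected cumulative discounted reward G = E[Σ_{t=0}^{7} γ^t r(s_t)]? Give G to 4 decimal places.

t=0: π = [0.1250, 0.2500, 0.1250, 0.1250, 0.1250, 0.2500], E[r] = 0.6250, γ^t·E[r] = 0.625000, running G = 0.625000
t=1: π = [0.1563, 0.2031, 0.2031, 0.1250, 0.1875, 0.1250], E[r] = 0.6563, γ^t·E[r] = 0.590625, running G = 1.215625
t=2: π = [0.1406, 0.1992, 0.1953, 0.1250, 0.2148, 0.1250], E[r] = 0.6328, γ^t·E[r] = 0.512578, running G = 1.728203
t=3: π = [0.1406, 0.2017, 0.1914, 0.1250, 0.2163, 0.1250], E[r] = 0.6279, γ^t·E[r] = 0.457761, running G = 2.185964
t=4: π = [0.1406, 0.2025, 0.1914, 0.1250, 0.2155, 0.1250], E[r] = 0.6263, γ^t·E[r] = 0.410943, running G = 2.596907
t=5: π = [0.1406, 0.2026, 0.1914, 0.1250, 0.2154, 0.1250], E[r] = 0.6261, γ^t·E[r] = 0.369732, running G = 2.966639
t=6: π = [0.1406, 0.2026, 0.1914, 0.1250, 0.2154, 0.1250], E[r] = 0.6261, γ^t·E[r] = 0.332746, running G = 3.299385
t=7: π = [0.1406, 0.2026, 0.1914, 0.1250, 0.2154, 0.1250], E[r] = 0.6261, γ^t·E[r] = 0.299470, running G = 3.598855

G = 3.5989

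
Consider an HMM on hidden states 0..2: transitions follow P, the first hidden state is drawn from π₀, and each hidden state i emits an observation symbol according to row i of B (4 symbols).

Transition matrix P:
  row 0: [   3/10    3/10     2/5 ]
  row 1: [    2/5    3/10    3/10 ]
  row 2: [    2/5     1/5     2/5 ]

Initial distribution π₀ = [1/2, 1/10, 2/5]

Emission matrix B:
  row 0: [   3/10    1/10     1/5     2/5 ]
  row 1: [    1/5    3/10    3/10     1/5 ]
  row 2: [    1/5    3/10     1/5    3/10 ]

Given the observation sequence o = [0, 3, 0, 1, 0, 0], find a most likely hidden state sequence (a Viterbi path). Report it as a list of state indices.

path = [0, 2, 0, 2, 0, 0]

t=0: δ = [1.500e-01, 2.000e-02, 8.000e-02]  (obs o_0=0)
t=1: δ = [1.800e-02, 9.000e-03, 1.800e-02]  ψ = [0, 0, 0]  (obs o_1=3)
t=2: δ = [2.160e-03, 1.080e-03, 1.440e-03]  ψ = [2, 0, 0]  (obs o_2=0)
t=3: δ = [6.480e-05, 1.944e-04, 2.592e-04]  ψ = [0, 0, 0]  (obs o_3=1)
t=4: δ = [3.110e-05, 1.166e-05, 2.074e-05]  ψ = [2, 1, 2]  (obs o_4=0)
t=5: δ = [2.799e-06, 1.866e-06, 2.488e-06]  ψ = [0, 0, 0]  (obs o_5=0)
backtrack: best end state = 0; path = [0, 2, 0, 2, 0, 0]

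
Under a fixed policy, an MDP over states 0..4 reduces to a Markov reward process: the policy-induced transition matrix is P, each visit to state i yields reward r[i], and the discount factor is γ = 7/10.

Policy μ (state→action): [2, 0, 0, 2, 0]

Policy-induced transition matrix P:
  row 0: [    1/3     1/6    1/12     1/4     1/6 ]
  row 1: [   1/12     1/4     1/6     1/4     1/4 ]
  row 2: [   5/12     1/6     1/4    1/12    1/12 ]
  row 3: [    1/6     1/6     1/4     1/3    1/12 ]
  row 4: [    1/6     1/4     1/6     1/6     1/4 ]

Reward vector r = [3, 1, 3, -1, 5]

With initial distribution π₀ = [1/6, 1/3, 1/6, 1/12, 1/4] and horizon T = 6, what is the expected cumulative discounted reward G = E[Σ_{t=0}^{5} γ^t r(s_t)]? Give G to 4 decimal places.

G = 6.5188

t=0: π = [0.1667, 0.3333, 0.1667, 0.0833, 0.2500], E[r] = 2.5000, γ^t·E[r] = 2.500000, running G = 2.500000
t=1: π = [0.2083, 0.2153, 0.1736, 0.2083, 0.1944], E[r] = 2.1250, γ^t·E[r] = 1.487500, running G = 3.987500
t=2: π = [0.2269, 0.2008, 0.1811, 0.2222, 0.1690], E[r] = 2.0475, γ^t·E[r] = 1.003252, running G = 4.990752
t=3: π = [0.2330, 0.1975, 0.1814, 0.2242, 0.1639], E[r] = 2.0358, γ^t·E[r] = 0.698274, running G = 5.689026
t=4: π = [0.2344, 0.1968, 0.1810, 0.2248, 0.1630], E[r] = 2.0332, γ^t·E[r] = 0.488168, running G = 6.177194
t=5: π = [0.2346, 0.1966, 0.1810, 0.2250, 0.1628], E[r] = 2.0324, γ^t·E[r] = 0.341594, running G = 6.518788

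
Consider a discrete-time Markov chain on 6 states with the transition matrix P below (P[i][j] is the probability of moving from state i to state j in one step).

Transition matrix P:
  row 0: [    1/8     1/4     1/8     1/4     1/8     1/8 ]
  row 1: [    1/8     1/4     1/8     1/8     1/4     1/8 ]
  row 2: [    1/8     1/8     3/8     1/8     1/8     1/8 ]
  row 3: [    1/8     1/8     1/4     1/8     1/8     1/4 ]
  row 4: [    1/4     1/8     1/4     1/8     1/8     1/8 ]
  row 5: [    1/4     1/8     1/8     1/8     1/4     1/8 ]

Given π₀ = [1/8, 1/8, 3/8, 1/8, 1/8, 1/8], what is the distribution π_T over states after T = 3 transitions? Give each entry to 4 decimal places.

t=0: π = [0.1250, 0.1250, 0.3750, 0.1250, 0.1250, 0.1250]
t=1: π = [0.1563, 0.1563, 0.2500, 0.1406, 0.1563, 0.1406]
t=2: π = [0.1621, 0.1641, 0.2246, 0.1445, 0.1621, 0.1426]
t=3: π = [0.1631, 0.1658, 0.2195, 0.1453, 0.1633, 0.1431]

π = [0.1631, 0.1658, 0.2195, 0.1453, 0.1633, 0.1431]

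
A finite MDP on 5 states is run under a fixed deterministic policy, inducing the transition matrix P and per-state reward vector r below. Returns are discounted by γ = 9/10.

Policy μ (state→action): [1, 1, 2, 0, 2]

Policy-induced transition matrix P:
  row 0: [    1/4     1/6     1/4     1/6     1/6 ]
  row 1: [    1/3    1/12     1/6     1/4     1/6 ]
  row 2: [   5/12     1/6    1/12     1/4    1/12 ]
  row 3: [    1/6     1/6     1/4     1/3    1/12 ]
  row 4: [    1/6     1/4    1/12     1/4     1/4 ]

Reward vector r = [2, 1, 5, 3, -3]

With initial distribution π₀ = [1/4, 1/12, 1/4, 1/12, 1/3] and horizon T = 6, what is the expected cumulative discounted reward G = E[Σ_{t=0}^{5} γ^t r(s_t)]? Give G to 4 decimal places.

G = 7.8816

t=0: π = [0.2500, 0.0833, 0.2500, 0.0833, 0.3333], E[r] = 1.0833, γ^t·E[r] = 1.083333, running G = 1.083333
t=1: π = [0.2639, 0.1875, 0.1458, 0.2361, 0.1667], E[r] = 1.6528, γ^t·E[r] = 1.487500, running G = 2.570833
t=2: π = [0.2564, 0.1649, 0.1823, 0.2477, 0.1487], E[r] = 1.8860, γ^t·E[r] = 1.527656, running G = 4.098490
t=3: π = [0.2611, 0.1653, 0.1811, 0.2493, 0.1432], E[r] = 1.9111, γ^t·E[r] = 1.393172, running G = 5.491661
t=4: π = [0.2612, 0.1648, 0.1822, 0.2490, 0.1427], E[r] = 1.9170, γ^t·E[r] = 1.257749, running G = 6.749411
t=5: π = [0.2615, 0.1648, 0.1821, 0.2490, 0.1426], E[r] = 1.9173, γ^t·E[r] = 1.132174, running G = 7.881584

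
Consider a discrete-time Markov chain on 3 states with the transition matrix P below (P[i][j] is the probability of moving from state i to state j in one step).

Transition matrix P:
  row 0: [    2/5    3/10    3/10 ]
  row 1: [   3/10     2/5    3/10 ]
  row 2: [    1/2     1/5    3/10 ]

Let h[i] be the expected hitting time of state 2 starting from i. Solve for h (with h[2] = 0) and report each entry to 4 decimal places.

First-step conditioning: h[2] = 0; for i ≠ 2, h[i] = 1 + Σ_k P[i][k]·h[k].
  h[0] = 1 + 2/5·h[0] + 3/10·h[1]
  h[1] = 1 + 3/10·h[0] + 2/5·h[1]
Solving the 2×2 linear system over states ≠ 2 gives exactly h = [10/3, 10/3, 0] (h[2] = 0 is the target).

h = [3.3333, 3.3333, 0.0000]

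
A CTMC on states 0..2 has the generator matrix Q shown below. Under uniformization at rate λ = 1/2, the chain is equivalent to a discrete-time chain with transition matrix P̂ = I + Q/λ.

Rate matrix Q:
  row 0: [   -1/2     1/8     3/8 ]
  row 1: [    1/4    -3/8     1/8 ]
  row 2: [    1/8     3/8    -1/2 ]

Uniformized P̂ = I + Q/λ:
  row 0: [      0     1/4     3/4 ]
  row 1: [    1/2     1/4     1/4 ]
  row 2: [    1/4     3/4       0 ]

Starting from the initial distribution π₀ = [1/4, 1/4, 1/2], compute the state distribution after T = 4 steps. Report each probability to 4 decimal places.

t=0: π = [0.2500, 0.2500, 0.5000]
t=1: π = [0.2500, 0.5000, 0.2500]
t=2: π = [0.3125, 0.3750, 0.3125]
t=3: π = [0.2656, 0.4063, 0.3281]
t=4: π = [0.2852, 0.4141, 0.3008]

π = [0.2852, 0.4141, 0.3008]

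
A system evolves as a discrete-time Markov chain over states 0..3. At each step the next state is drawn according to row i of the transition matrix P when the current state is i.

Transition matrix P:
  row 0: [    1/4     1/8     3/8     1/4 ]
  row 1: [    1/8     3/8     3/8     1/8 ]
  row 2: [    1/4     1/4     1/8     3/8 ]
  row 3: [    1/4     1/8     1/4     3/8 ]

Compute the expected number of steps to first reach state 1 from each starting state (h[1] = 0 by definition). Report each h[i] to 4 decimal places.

h = [6.3111, 0.0000, 5.6889, 6.4000]

First-step conditioning: h[1] = 0; for i ≠ 1, h[i] = 1 + Σ_k P[i][k]·h[k].
  h[0] = 1 + 1/4·h[0] + 3/8·h[2] + 1/4·h[3]
  h[2] = 1 + 1/4·h[0] + 1/8·h[2] + 3/8·h[3]
  h[3] = 1 + 1/4·h[0] + 1/4·h[2] + 3/8·h[3]
Solving the 3×3 linear system over states ≠ 1 gives exactly h = [284/45, 0, 256/45, 32/5] (h[1] = 0 is the target).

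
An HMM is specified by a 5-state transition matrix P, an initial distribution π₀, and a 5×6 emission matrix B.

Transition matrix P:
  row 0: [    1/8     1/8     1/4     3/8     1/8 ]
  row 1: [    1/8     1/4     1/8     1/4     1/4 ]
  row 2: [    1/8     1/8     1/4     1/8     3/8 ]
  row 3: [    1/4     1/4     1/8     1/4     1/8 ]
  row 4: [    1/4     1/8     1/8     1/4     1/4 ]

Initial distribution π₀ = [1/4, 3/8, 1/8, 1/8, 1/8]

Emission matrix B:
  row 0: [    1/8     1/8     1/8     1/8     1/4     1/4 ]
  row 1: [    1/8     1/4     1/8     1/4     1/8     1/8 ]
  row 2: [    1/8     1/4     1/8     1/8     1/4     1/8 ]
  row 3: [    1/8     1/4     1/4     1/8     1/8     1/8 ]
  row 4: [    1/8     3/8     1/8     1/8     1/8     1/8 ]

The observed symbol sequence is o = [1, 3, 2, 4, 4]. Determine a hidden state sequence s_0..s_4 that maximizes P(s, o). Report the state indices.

path = [1, 1, 3, 0, 2]

t=0: δ = [3.125e-02, 9.375e-02, 3.125e-02, 3.125e-02, 4.688e-02]  (obs o_0=1)
t=1: δ = [1.465e-03, 5.859e-03, 1.465e-03, 2.930e-03, 2.930e-03]  ψ = [1, 1, 1, 1, 1]  (obs o_1=3)
t=2: δ = [9.155e-05, 1.831e-04, 9.155e-05, 3.662e-04, 1.831e-04]  ψ = [1, 1, 1, 1, 1]  (obs o_2=2)
t=3: δ = [2.289e-05, 1.144e-05, 1.144e-05, 1.144e-05, 5.722e-06]  ψ = [3, 3, 3, 3, 1]  (obs o_3=4)
t=4: δ = [7.153e-07, 3.576e-07, 1.431e-06, 1.073e-06, 5.364e-07]  ψ = [0, 0, 0, 0, 2]  (obs o_4=4)
backtrack: best end state = 2; path = [1, 1, 3, 0, 2]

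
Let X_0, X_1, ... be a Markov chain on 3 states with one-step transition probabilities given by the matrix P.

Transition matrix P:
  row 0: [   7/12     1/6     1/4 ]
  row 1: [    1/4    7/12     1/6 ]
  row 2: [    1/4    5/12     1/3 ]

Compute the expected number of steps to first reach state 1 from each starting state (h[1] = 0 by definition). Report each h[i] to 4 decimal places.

First-step conditioning: h[1] = 0; for i ≠ 1, h[i] = 1 + Σ_k P[i][k]·h[k].
  h[0] = 1 + 7/12·h[0] + 1/4·h[2]
  h[2] = 1 + 1/4·h[0] + 1/3·h[2]
Solving the 2×2 linear system over states ≠ 1 gives exactly h = [132/31, 0, 96/31] (h[1] = 0 is the target).

h = [4.2581, 0.0000, 3.0968]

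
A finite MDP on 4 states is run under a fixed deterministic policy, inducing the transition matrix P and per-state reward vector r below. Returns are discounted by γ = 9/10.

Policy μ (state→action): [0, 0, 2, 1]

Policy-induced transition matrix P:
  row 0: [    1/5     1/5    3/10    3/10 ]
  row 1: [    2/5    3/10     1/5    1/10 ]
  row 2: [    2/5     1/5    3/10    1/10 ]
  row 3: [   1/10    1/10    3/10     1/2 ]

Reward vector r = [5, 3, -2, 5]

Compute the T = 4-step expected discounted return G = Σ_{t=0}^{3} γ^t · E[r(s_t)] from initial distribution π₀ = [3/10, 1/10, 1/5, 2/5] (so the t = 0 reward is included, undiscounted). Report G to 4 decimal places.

t=0: π = [0.3000, 0.1000, 0.2000, 0.4000], E[r] = 3.4000, γ^t·E[r] = 3.400000, running G = 3.400000
t=1: π = [0.2200, 0.1700, 0.2900, 0.3200], E[r] = 2.6300, γ^t·E[r] = 2.367000, running G = 5.767000
t=2: π = [0.2600, 0.1850, 0.2830, 0.2720], E[r] = 2.6490, γ^t·E[r] = 2.145690, running G = 7.912690
t=3: π = [0.2664, 0.1913, 0.2815, 0.2608], E[r] = 2.6469, γ^t·E[r] = 1.929590, running G = 9.842280

G = 9.8423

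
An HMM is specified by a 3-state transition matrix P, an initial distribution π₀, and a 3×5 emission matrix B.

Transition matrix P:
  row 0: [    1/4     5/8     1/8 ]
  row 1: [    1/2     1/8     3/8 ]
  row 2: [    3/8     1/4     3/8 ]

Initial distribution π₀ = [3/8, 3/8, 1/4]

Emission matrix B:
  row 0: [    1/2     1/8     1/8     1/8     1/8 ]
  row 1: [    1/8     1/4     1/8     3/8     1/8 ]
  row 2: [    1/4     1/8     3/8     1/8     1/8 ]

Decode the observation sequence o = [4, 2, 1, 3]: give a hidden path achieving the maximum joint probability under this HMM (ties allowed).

t=0: δ = [4.688e-02, 4.688e-02, 3.125e-02]  (obs o_0=4)
t=1: δ = [2.930e-03, 3.662e-03, 6.592e-03]  ψ = [1, 0, 1]  (obs o_1=2)
t=2: δ = [3.090e-04, 4.578e-04, 3.090e-04]  ψ = [2, 0, 2]  (obs o_2=1)
t=3: δ = [2.861e-05, 7.242e-05, 2.146e-05]  ψ = [1, 0, 1]  (obs o_3=3)
backtrack: best end state = 1; path = [1, 2, 0, 1]

path = [1, 2, 0, 1]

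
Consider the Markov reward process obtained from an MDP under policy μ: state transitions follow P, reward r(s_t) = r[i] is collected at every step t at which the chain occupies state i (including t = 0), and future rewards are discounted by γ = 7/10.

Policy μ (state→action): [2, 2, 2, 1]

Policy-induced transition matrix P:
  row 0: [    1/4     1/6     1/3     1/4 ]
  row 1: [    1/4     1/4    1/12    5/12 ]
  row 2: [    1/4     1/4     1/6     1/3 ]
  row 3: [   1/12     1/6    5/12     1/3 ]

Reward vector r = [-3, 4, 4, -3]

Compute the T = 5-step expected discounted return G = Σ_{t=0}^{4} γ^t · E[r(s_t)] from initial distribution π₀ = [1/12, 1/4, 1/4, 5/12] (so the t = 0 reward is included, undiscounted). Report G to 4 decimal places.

G = 1.0386

t=0: π = [0.0833, 0.2500, 0.2500, 0.4167], E[r] = 0.5000, γ^t·E[r] = 0.500000, running G = 0.500000
t=1: π = [0.1806, 0.2083, 0.2639, 0.3472], E[r] = 0.3056, γ^t·E[r] = 0.213889, running G = 0.713889
t=2: π = [0.1921, 0.2060, 0.2662, 0.3356], E[r] = 0.3056, γ^t·E[r] = 0.149722, running G = 0.863611
t=3: π = [0.1941, 0.2060, 0.2654, 0.3345], E[r] = 0.3002, γ^t·E[r] = 0.102953, running G = 0.966564
t=4: π = [0.1943, 0.2060, 0.2655, 0.3343], E[r] = 0.2999, γ^t·E[r] = 0.072013, running G = 1.038577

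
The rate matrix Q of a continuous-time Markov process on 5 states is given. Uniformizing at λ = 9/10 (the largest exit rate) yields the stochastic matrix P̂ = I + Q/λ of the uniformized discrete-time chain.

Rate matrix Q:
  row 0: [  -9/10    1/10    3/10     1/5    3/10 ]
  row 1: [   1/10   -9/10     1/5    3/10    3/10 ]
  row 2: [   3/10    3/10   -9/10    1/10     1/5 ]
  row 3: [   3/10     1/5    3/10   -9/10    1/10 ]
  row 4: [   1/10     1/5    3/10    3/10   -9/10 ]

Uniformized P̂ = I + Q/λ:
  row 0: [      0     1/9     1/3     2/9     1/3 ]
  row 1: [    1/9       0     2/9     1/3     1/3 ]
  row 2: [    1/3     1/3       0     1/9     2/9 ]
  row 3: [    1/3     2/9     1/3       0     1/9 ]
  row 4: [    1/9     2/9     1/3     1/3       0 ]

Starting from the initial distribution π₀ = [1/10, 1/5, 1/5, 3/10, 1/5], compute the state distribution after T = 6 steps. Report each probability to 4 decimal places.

t=0: π = [0.1000, 0.2000, 0.2000, 0.3000, 0.2000]
t=1: π = [0.2111, 0.1889, 0.2444, 0.1778, 0.1778]
t=2: π = [0.1815, 0.1840, 0.2309, 0.1963, 0.2074]
t=3: π = [0.1859, 0.1868, 0.2359, 0.1964, 0.1949]
t=4: π = [0.1865, 0.1863, 0.2339, 0.1948, 0.1985]
t=5: π = [0.1857, 0.1861, 0.2347, 0.1957, 0.1979]
t=6: π = [0.1861, 0.1863, 0.2344, 0.1953, 0.1978]

π = [0.1861, 0.1863, 0.2344, 0.1953, 0.1978]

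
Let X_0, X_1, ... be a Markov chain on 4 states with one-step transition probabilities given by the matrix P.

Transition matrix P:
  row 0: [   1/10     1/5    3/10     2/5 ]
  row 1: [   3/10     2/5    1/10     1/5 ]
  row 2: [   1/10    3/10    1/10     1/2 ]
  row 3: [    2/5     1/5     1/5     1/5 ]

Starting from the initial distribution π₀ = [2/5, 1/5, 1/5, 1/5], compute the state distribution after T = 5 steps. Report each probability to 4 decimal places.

π = [0.2454, 0.2724, 0.1794, 0.3028]

t=0: π = [0.4000, 0.2000, 0.2000, 0.2000]
t=1: π = [0.2000, 0.2600, 0.2000, 0.3400]
t=2: π = [0.2540, 0.2720, 0.1740, 0.3000]
t=3: π = [0.2444, 0.2718, 0.1808, 0.3030]
t=4: π = [0.2453, 0.2724, 0.1792, 0.3031]
t=5: π = [0.2454, 0.2724, 0.1794, 0.3028]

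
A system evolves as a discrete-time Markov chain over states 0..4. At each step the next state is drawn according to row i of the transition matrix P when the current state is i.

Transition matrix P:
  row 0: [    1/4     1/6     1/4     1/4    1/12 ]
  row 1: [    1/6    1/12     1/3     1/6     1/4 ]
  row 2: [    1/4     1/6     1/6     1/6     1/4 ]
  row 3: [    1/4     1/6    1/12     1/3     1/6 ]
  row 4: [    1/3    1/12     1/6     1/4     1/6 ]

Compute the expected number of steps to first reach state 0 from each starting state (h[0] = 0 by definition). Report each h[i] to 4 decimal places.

h = [0.0000, 4.2008, 3.9007, 3.9328, 3.5801]

First-step conditioning: h[0] = 0; for i ≠ 0, h[i] = 1 + Σ_k P[i][k]·h[k].
  h[1] = 1 + 1/12·h[1] + 1/3·h[2] + 1/6·h[3] + 1/4·h[4]
  h[2] = 1 + 1/6·h[1] + 1/6·h[2] + 1/6·h[3] + 1/4·h[4]
  h[3] = 1 + 1/6·h[1] + 1/12·h[2] + 1/3·h[3] + 1/6·h[4]
  h[4] = 1 + 1/12·h[1] + 1/6·h[2] + 1/4·h[3] + 1/6·h[4]
Solving the 4×4 linear system over states ≠ 0 gives exactly h = [0, 22008/5239, 1572/403, 20604/5239, 18756/5239] (h[0] = 0 is the target).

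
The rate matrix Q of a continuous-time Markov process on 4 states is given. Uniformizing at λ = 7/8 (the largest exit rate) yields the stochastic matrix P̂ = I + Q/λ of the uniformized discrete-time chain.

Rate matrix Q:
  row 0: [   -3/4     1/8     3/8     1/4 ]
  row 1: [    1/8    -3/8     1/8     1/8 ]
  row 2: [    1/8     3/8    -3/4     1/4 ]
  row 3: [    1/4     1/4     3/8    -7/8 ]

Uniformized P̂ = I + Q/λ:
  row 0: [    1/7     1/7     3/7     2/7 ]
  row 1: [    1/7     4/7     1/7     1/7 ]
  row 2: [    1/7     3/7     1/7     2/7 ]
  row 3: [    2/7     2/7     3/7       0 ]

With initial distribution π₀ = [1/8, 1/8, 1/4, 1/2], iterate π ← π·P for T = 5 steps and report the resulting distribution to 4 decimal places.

t=0: π = [0.1250, 0.1250, 0.2500, 0.5000]
t=1: π = [0.2143, 0.3393, 0.3214, 0.1250]
t=2: π = [0.1607, 0.3980, 0.2398, 0.2015]
t=3: π = [0.1716, 0.4107, 0.2464, 0.1713]
t=4: π = [0.1673, 0.4137, 0.2408, 0.1781]
t=5: π = [0.1683, 0.4144, 0.2416, 0.1757]

π = [0.1683, 0.4144, 0.2416, 0.1757]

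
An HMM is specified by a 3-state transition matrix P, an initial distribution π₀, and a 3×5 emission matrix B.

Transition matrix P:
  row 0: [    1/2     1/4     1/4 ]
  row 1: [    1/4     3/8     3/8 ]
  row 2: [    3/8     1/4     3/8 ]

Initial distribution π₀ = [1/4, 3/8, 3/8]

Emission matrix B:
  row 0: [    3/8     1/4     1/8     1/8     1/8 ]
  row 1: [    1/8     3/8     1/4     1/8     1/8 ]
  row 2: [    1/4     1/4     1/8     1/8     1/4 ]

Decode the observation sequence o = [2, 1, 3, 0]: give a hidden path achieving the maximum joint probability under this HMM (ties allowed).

t=0: δ = [3.125e-02, 9.375e-02, 4.688e-02]  (obs o_0=2)
t=1: δ = [5.859e-03, 1.318e-02, 8.789e-03]  ψ = [1, 1, 1]  (obs o_1=1)
t=2: δ = [4.120e-04, 6.180e-04, 6.180e-04]  ψ = [1, 1, 1]  (obs o_2=3)
t=3: δ = [8.690e-05, 2.897e-05, 5.794e-05]  ψ = [2, 1, 1]  (obs o_3=0)
backtrack: best end state = 0; path = [1, 1, 2, 0]

path = [1, 1, 2, 0]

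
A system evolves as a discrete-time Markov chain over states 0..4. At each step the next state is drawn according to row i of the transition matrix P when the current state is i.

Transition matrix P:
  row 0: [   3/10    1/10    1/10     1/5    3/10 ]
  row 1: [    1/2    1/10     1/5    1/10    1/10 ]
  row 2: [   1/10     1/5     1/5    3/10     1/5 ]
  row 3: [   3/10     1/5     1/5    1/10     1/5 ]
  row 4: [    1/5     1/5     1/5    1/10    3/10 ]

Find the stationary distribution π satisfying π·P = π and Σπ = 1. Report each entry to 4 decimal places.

π = [0.2733, 0.1570, 0.1727, 0.1619, 0.2352]

Balance equations π_j = Σ_i π_i·P[i][j]:
  π_0 = 3/10·π_0 + 1/2·π_1 + 1/10·π_2 + 3/10·π_3 + 1/5·π_4
  π_1 = 1/10·π_0 + 1/10·π_1 + 1/5·π_2 + 1/5·π_3 + 1/5·π_4
  π_2 = 1/10·π_0 + 1/5·π_1 + 1/5·π_2 + 1/5·π_3 + 1/5·π_4
  π_3 = 1/5·π_0 + 1/10·π_1 + 3/10·π_2 + 1/10·π_3 + 1/10·π_4
  normalize: π_0 + π_1 + π_2 + π_3 + π_4 = 1
Solving the linear system gives exactly π = [1367/5001, 785/5001, 1727/10002, 1619/10002, 392/1667].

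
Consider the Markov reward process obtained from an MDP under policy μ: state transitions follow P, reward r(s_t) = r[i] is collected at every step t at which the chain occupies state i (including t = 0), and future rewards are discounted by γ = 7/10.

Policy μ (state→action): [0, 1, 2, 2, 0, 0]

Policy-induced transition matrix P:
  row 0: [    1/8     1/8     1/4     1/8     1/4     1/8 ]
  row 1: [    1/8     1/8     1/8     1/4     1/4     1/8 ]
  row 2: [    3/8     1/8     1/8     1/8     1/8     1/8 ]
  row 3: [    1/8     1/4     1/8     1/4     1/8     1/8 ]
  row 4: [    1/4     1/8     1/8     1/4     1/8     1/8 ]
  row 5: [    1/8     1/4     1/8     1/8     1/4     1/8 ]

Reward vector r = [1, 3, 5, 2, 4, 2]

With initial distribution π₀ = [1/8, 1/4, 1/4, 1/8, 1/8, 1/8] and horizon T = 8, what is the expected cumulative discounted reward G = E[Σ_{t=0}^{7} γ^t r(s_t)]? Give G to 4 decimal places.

t=0: π = [0.1250, 0.2500, 0.2500, 0.1250, 0.1250, 0.1250], E[r] = 3.1250, γ^t·E[r] = 3.125000, running G = 3.125000
t=1: π = [0.2031, 0.1563, 0.1406, 0.1875, 0.1875, 0.1250], E[r] = 2.7500, γ^t·E[r] = 1.925000, running G = 5.050000
t=2: π = [0.1836, 0.1641, 0.1504, 0.1914, 0.1855, 0.1250], E[r] = 2.8027, γ^t·E[r] = 1.373340, running G = 6.423340
t=3: π = [0.1858, 0.1646, 0.1479, 0.1926, 0.1841, 0.1250], E[r] = 2.7908, γ^t·E[r] = 0.957235, running G = 7.380574
t=4: π = [0.1850, 0.1647, 0.1482, 0.1927, 0.1844, 0.1250], E[r] = 2.7932, γ^t·E[r] = 0.670650, running G = 8.051225
t=5: π = [0.1851, 0.1647, 0.1481, 0.1927, 0.1843, 0.1250], E[r] = 2.7926, γ^t·E[r] = 0.469360, running G = 8.520585
t=6: π = [0.1851, 0.1647, 0.1481, 0.1927, 0.1844, 0.1250], E[r] = 2.7928, γ^t·E[r] = 0.328566, running G = 8.849151
t=7: π = [0.1851, 0.1647, 0.1481, 0.1927, 0.1843, 0.1250], E[r] = 2.7927, γ^t·E[r] = 0.229994, running G = 9.079145

G = 9.0791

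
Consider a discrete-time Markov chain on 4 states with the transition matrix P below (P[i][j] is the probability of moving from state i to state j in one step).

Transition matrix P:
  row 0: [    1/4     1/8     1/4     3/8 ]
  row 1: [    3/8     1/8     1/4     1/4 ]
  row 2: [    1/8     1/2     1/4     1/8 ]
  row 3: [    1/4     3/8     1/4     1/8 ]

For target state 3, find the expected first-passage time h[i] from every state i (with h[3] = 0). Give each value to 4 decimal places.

h = [3.5068, 3.9452, 4.5479, 0.0000]

First-step conditioning: h[3] = 0; for i ≠ 3, h[i] = 1 + Σ_k P[i][k]·h[k].
  h[0] = 1 + 1/4·h[0] + 1/8·h[1] + 1/4·h[2]
  h[1] = 1 + 3/8·h[0] + 1/8·h[1] + 1/4·h[2]
  h[2] = 1 + 1/8·h[0] + 1/2·h[1] + 1/4·h[2]
Solving the 3×3 linear system over states ≠ 3 gives exactly h = [256/73, 288/73, 332/73, 0] (h[3] = 0 is the target).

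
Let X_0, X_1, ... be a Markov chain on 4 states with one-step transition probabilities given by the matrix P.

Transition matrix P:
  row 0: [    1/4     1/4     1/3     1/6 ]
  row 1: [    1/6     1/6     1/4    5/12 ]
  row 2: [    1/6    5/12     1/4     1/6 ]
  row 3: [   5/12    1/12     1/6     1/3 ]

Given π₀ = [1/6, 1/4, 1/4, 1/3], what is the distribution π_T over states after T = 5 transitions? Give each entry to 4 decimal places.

π = [0.2550, 0.2278, 0.2489, 0.2684]

t=0: π = [0.1667, 0.2500, 0.2500, 0.3333]
t=1: π = [0.2639, 0.2153, 0.2361, 0.2847]
t=2: π = [0.2598, 0.2240, 0.2483, 0.2679]
t=3: π = [0.2553, 0.2281, 0.2493, 0.2673]
t=4: π = [0.2548, 0.2280, 0.2490, 0.2682]
t=5: π = [0.2550, 0.2278, 0.2489, 0.2684]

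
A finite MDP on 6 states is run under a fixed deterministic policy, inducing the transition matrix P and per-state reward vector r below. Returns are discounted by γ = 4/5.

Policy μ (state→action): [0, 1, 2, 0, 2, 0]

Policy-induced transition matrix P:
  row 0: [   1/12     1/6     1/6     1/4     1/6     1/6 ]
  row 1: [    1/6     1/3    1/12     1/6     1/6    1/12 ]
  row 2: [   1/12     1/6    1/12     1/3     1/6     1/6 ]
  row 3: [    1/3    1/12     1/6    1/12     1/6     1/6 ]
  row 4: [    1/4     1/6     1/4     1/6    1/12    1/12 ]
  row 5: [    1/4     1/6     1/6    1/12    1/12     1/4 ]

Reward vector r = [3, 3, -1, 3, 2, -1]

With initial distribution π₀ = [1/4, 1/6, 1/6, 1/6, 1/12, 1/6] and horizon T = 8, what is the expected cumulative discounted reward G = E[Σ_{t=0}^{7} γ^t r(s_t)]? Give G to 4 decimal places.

G = 6.7709

t=0: π = [0.2500, 0.1667, 0.1667, 0.1667, 0.0833, 0.1667], E[r] = 1.5833, γ^t·E[r] = 1.583333, running G = 1.583333
t=1: π = [0.1806, 0.1806, 0.1458, 0.1875, 0.1458, 0.1597], E[r] = 1.6319, γ^t·E[r] = 1.305556, running G = 2.888889
t=2: π = [0.1962, 0.1811, 0.1516, 0.1771, 0.1412, 0.1528], E[r] = 1.6412, γ^t·E[r] = 1.050370, running G = 3.939259
t=3: π = [0.1917, 0.1821, 0.1507, 0.1808, 0.1422, 0.1525], E[r] = 1.6449, γ^t·E[r] = 0.842173, running G = 4.781432
t=4: π = [0.1928, 0.1820, 0.1508, 0.1800, 0.1421, 0.1524], E[r] = 1.6453, γ^t·E[r] = 0.673934, running G = 5.455366
t=5: π = [0.1926, 0.1820, 0.1508, 0.1802, 0.1421, 0.1524], E[r] = 1.6453, γ^t·E[r] = 0.539136, running G = 5.994503
t=6: π = [0.1926, 0.1820, 0.1508, 0.1801, 0.1421, 0.1524], E[r] = 1.6453, γ^t·E[r] = 0.431317, running G = 6.425820
t=7: π = [0.1926, 0.1820, 0.1508, 0.1801, 0.1421, 0.1524], E[r] = 1.6453, γ^t·E[r] = 0.345052, running G = 6.770872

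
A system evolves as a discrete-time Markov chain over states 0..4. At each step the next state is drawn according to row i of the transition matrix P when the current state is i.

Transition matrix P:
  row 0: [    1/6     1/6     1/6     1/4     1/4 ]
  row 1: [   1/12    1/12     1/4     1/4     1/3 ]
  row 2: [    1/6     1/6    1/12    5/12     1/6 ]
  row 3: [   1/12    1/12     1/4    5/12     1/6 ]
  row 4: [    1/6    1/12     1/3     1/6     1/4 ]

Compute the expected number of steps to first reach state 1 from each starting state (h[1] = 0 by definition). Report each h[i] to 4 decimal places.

First-step conditioning: h[1] = 0; for i ≠ 1, h[i] = 1 + Σ_k P[i][k]·h[k].
  h[0] = 1 + 1/6·h[0] + 1/6·h[2] + 1/4·h[3] + 1/4·h[4]
  h[2] = 1 + 1/6·h[0] + 1/12·h[2] + 5/12·h[3] + 1/6·h[4]
  h[3] = 1 + 1/12·h[0] + 1/4·h[2] + 5/12·h[3] + 1/6·h[4]
  h[4] = 1 + 1/6·h[0] + 1/3·h[2] + 1/6·h[3] + 1/4·h[4]
Solving the 4×4 linear system over states ≠ 1 gives exactly h = [6184/759, 0, 6236/759, 6760/759, 2220/253] (h[1] = 0 is the target).

h = [8.1476, 0.0000, 8.2161, 8.9065, 8.7747]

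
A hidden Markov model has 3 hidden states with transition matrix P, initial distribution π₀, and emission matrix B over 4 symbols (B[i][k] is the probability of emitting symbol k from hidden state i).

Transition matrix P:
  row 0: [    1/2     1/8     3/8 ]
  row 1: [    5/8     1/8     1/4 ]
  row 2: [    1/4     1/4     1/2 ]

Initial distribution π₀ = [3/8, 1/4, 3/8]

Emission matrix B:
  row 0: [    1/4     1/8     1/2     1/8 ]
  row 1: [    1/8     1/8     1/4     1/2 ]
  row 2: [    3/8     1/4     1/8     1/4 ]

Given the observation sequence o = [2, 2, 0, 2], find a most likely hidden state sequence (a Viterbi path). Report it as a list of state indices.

t=0: δ = [1.875e-01, 6.250e-02, 4.688e-02]  (obs o_0=2)
t=1: δ = [4.688e-02, 5.859e-03, 8.789e-03]  ψ = [0, 0, 0]  (obs o_1=2)
t=2: δ = [5.859e-03, 7.324e-04, 6.592e-03]  ψ = [0, 0, 0]  (obs o_2=0)
t=3: δ = [1.465e-03, 4.120e-04, 4.120e-04]  ψ = [0, 2, 2]  (obs o_3=2)
backtrack: best end state = 0; path = [0, 0, 0, 0]

path = [0, 0, 0, 0]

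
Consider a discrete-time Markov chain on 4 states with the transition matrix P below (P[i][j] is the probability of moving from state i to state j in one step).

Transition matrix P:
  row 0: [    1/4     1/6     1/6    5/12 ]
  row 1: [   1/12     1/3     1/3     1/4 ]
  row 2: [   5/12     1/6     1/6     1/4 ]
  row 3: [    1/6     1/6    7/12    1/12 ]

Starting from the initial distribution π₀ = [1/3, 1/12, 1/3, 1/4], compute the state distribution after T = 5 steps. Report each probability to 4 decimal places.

t=0: π = [0.3333, 0.0833, 0.3333, 0.2500]
t=1: π = [0.2708, 0.1806, 0.2847, 0.2639]
t=2: π = [0.2454, 0.1968, 0.3067, 0.2512]
t=3: π = [0.2474, 0.1995, 0.3041, 0.2490]
t=4: π = [0.2467, 0.1999, 0.3037, 0.2497]
t=5: π = [0.2465, 0.2000, 0.3040, 0.2495]

π = [0.2465, 0.2000, 0.3040, 0.2495]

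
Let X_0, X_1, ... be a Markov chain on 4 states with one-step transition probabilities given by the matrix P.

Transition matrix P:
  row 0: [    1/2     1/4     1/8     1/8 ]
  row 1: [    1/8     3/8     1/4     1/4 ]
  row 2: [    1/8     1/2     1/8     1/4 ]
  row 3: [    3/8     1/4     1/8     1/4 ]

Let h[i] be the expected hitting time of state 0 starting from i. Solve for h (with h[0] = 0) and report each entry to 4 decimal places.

First-step conditioning: h[0] = 0; for i ≠ 0, h[i] = 1 + Σ_k P[i][k]·h[k].
  h[1] = 1 + 3/8·h[1] + 1/4·h[2] + 1/4·h[3]
  h[2] = 1 + 1/2·h[1] + 1/8·h[2] + 1/4·h[3]
  h[3] = 1 + 1/4·h[1] + 1/8·h[2] + 1/4·h[3]
Solving the 3×3 linear system over states ≠ 0 gives exactly h = [0, 16/3, 16/3, 4] (h[0] = 0 is the target).

h = [0.0000, 5.3333, 5.3333, 4.0000]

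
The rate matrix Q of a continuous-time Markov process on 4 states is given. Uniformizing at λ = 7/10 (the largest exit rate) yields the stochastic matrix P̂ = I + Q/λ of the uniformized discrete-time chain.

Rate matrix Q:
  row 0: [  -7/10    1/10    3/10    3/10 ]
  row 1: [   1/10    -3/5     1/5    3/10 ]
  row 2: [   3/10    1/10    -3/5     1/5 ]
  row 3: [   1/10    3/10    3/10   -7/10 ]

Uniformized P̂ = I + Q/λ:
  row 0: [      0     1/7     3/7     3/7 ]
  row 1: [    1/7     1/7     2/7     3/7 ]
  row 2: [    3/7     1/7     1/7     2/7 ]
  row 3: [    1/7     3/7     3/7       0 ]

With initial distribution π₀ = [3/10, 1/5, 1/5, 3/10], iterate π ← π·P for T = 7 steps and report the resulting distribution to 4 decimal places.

π = [0.2022, 0.2196, 0.3089, 0.2693]

t=0: π = [0.3000, 0.2000, 0.2000, 0.3000]
t=1: π = [0.1571, 0.2286, 0.3429, 0.2714]
t=2: π = [0.2184, 0.2204, 0.2980, 0.2633]
t=3: π = [0.1968, 0.2181, 0.3120, 0.2732]
t=4: π = [0.2039, 0.2209, 0.3083, 0.2669]
t=5: π = [0.2018, 0.2191, 0.3089, 0.2701]
t=6: π = [0.2023, 0.2200, 0.3090, 0.2687]
t=7: π = [0.2022, 0.2196, 0.3089, 0.2693]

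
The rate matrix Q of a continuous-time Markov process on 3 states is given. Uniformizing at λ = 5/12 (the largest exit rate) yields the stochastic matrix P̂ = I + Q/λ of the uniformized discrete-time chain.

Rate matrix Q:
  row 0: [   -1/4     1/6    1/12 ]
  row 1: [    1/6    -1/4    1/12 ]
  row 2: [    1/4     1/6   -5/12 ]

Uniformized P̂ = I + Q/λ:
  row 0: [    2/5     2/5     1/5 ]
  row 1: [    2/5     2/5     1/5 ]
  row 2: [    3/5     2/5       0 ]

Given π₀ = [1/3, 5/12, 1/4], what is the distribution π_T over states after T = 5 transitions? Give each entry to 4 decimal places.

π = [0.4334, 0.4000, 0.1666]

t=0: π = [0.3333, 0.4167, 0.2500]
t=1: π = [0.4500, 0.4000, 0.1500]
t=2: π = [0.4300, 0.4000, 0.1700]
t=3: π = [0.4340, 0.4000, 0.1660]
t=4: π = [0.4332, 0.4000, 0.1668]
t=5: π = [0.4334, 0.4000, 0.1666]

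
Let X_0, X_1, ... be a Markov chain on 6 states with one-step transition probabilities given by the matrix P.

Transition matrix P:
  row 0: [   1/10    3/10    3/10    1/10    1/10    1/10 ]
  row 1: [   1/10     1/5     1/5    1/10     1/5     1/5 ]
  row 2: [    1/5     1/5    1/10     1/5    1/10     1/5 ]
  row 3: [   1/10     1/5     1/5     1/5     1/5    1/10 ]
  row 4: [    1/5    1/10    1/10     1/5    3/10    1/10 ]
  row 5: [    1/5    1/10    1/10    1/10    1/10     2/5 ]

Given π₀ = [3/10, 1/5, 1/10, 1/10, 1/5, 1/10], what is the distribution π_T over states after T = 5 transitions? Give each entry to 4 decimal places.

π = [0.1521, 0.1795, 0.1631, 0.1477, 0.1660, 0.1917]

t=0: π = [0.3000, 0.2000, 0.1000, 0.1000, 0.2000, 0.1000]
t=1: π = [0.1400, 0.2000, 0.1900, 0.1400, 0.1700, 0.1600]
t=2: π = [0.1520, 0.1810, 0.1620, 0.1500, 0.1680, 0.1870]
t=3: π = [0.1517, 0.1797, 0.1635, 0.1480, 0.1667, 0.1904]
t=4: π = [0.1521, 0.1795, 0.1631, 0.1478, 0.1661, 0.1914]
t=5: π = [0.1521, 0.1795, 0.1631, 0.1477, 0.1660, 0.1917]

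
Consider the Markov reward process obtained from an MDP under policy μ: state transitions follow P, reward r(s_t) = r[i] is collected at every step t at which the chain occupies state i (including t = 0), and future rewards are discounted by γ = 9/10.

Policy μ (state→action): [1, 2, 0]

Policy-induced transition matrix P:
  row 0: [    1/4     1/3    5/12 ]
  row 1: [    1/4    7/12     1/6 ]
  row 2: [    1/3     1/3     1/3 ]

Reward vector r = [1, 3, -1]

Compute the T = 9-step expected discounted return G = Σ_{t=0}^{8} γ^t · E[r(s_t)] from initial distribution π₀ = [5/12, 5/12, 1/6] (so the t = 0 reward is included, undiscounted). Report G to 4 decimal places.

t=0: π = [0.4167, 0.4167, 0.1667], E[r] = 1.5000, γ^t·E[r] = 1.500000, running G = 1.500000
t=1: π = [0.2639, 0.4375, 0.2986], E[r] = 1.2778, γ^t·E[r] = 1.150000, running G = 2.650000
t=2: π = [0.2749, 0.4427, 0.2824], E[r] = 1.3206, γ^t·E[r] = 1.069688, running G = 3.719688
t=3: π = [0.2735, 0.4440, 0.2825], E[r] = 1.3231, γ^t·E[r] = 0.964547, running G = 4.684234
t=4: π = [0.2735, 0.4443, 0.2821], E[r] = 1.3244, γ^t·E[r] = 0.868952, running G = 5.553186
t=5: π = [0.2735, 0.4444, 0.2821], E[r] = 1.3247, γ^t·E[r] = 0.782216, running G = 6.335403
t=6: π = [0.2735, 0.4444, 0.2821], E[r] = 1.3248, γ^t·E[r] = 0.704033, running G = 7.039436
t=7: π = [0.2735, 0.4444, 0.2821], E[r] = 1.3248, γ^t·E[r] = 0.633638, running G = 7.673074
t=8: π = [0.2735, 0.4444, 0.2821], E[r] = 1.3248, γ^t·E[r] = 0.570276, running G = 8.243350

G = 8.2434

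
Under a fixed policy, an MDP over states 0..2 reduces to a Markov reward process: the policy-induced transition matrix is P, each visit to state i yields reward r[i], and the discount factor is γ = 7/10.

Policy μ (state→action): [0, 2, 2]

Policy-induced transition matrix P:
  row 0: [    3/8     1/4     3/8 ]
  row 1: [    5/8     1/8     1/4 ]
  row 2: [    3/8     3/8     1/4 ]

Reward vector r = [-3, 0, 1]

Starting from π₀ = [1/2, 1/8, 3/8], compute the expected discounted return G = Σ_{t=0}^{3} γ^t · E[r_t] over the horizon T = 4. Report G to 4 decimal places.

t=0: π = [0.5000, 0.1250, 0.3750], E[r] = -1.1250, γ^t·E[r] = -1.125000, running G = -1.125000
t=1: π = [0.4063, 0.2813, 0.3125], E[r] = -0.9063, γ^t·E[r] = -0.634375, running G = -1.759375
t=2: π = [0.4453, 0.2539, 0.3008], E[r] = -1.0352, γ^t·E[r] = -0.507227, running G = -2.266602
t=3: π = [0.4385, 0.2559, 0.3057], E[r] = -1.0098, γ^t·E[r] = -0.346350, running G = -2.612951

G = -2.6130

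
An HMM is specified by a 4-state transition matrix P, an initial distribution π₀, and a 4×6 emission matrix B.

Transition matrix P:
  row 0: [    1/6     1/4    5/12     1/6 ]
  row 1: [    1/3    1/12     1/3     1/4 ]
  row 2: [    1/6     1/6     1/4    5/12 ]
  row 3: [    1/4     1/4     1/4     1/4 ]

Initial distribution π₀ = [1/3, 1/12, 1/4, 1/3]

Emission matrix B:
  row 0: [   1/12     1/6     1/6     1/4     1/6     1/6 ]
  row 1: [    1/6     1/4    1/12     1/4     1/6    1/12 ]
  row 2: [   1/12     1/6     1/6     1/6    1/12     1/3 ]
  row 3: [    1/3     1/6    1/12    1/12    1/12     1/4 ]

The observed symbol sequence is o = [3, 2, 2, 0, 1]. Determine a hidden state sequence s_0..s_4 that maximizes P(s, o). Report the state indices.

t=0: δ = [8.333e-02, 2.083e-02, 4.167e-02, 2.778e-02]  (obs o_0=3)
t=1: δ = [2.315e-03, 1.736e-03, 5.787e-03, 1.447e-03]  ψ = [0, 0, 0, 2]  (obs o_1=2)
t=2: δ = [1.608e-04, 8.038e-05, 2.411e-04, 2.009e-04]  ψ = [2, 2, 2, 2]  (obs o_2=2)
t=3: δ = [4.186e-06, 8.372e-06, 5.582e-06, 3.349e-05]  ψ = [3, 3, 0, 2]  (obs o_3=0)
t=4: δ = [1.395e-06, 2.093e-06, 1.395e-06, 1.395e-06]  ψ = [3, 3, 3, 3]  (obs o_4=1)
backtrack: best end state = 1; path = [0, 2, 2, 3, 1]

path = [0, 2, 2, 3, 1]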